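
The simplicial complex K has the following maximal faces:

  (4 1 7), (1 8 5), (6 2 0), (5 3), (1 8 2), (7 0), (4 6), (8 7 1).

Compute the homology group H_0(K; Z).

Take the total order 0 < 1 < 2 < 3 < 4 < 5 < 6 < 7 < 8 on the vertex set. Then K (dimension 2) consists of the simplices:

  0-simplices (9): [0], [1], [2], [3], [4], [5], [6], [7], [8]
  1-simplices (15): [0,2], [0,6], [0,7], [1,2], [1,4], [1,5], [1,7], [1,8], [2,6], [2,8], [3,5], [4,6], [4,7], [5,8], [7,8]
  2-simplices (5): [0,2,6], [1,2,8], [1,4,7], [1,5,8], [1,7,8]

so the chain groups are C_0 ≅ Z^9, C_1 ≅ Z^15, C_2 ≅ Z^5.

Boundary ∂_1: C_1 → C_0 maps an edge to its endpoints' difference, ∂[p,q] = q − p. For instance
  ∂[0,7] = [7] − [0].
This gives a 9×15 integer matrix of rank 8; reducing to Smith normal form yields diagonal entries (1,1,1,1,1,1,1,1).

The boundary map ∂_2: C_2 → C_1 maps a triangle to the signed sum of its edges. For instance
  ∂[1,2,8] = [2,8] − [1,8] + [1,2],
  ∂[1,4,7] = [4,7] − [1,7] + [1,4].
The resulting 15×5 matrix has rank 5, and its Smith normal form has invariant factors (1,1,1,1,1).

Computing H_k = (kernel of ∂_k) / (image of ∂_{k+1}):

  H_0: rank C_0 − rank ∂_1 = 9 − 8 = 1, and the invariant factors of ∂_1 are all 1, so H_0 ≅ Z.

H_0 = Z.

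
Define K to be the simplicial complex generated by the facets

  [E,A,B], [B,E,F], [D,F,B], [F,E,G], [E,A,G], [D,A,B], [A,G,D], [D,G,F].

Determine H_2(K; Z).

H_2 = Z.

Fix the vertex order A < B < D < E < F < G and write every simplex with vertices in increasing order. Then dim K = 2 and the simplices of K are:

  0-simplices (6): A, B, D, E, F, G
  1-simplices (12): AB, AD, AE, AG, BD, BE, BF, DF, DG, EF, EG, FG
  2-simplices (8): ABD, ABE, ADG, AEG, BDF, BEF, DFG, EFG

Hence C_0 ≅ Z^6, C_1 ≅ Z^12, C_2 ≅ Z^8.

The boundary map ∂_1: C_1 → C_0 maps an edge to its endpoints' difference, ∂[p,q] = q − p.
As a 6×12 matrix over Z this has rank 5, with invariant factors (1,1,1,1,1).

The boundary map ∂_2: C_2 → C_1 maps a triangle to the signed sum of its edges. For instance
  ∂BDF = DF − BF + BD,
  ∂ABD = BD − AD + AB.
This gives a 12×8 integer matrix of rank 7; reducing to Smith normal form yields diagonal entries (1,1,1,1,1,1,1).

Reading off H_k = ker ∂_k / im ∂_{k+1}:

  H_2: rank ker ∂_2 − rank ∂_3 = (8 − 7) − 0 = 1, and there is no ∂_3, so H_2 = Z.

(K is a triangulation of the 2-sphere S^2.)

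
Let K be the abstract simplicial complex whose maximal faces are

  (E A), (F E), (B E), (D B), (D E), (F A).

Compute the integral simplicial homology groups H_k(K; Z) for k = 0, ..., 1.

Take the total order A < B < D < E < F on the vertex set. Then K (dimension 1) consists of the simplices:

  0-simplices (5): A, B, D, E, F
  1-simplices (6): AE, AF, BD, BE, DE, EF

giving chain groups C_0 ≅ Z^5, C_1 ≅ Z^6.

∂_1: C_1 → C_0 sends each edge [p,q] (with p < q) to q − p. For instance
  ∂BD = D − B.
This gives a 5×6 integer matrix of rank 4; reducing to Smith normal form yields diagonal entries (1,1,1,1).

Computing H_k = (kernel of ∂_k) / (image of ∂_{k+1}):

  H_0: rank C_0 − rank ∂_1 = 5 − 4 = 1, and the invariant factors of ∂_1 are all 1, so H_0 ≅ Z.
  H_1: rank ker ∂_1 − rank ∂_2 = (6 − 4) − 0 = 2, and there is no ∂_2, so H_1 ≅ Z^2.

H_0 ≅ Z,  H_1 ≅ Z^2.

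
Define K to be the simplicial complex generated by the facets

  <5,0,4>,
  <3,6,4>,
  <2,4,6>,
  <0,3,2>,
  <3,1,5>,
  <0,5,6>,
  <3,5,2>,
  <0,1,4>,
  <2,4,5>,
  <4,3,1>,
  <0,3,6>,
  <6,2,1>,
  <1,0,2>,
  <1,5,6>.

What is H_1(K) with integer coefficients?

Take the total order 0 < 1 < 2 < 3 < 4 < 5 < 6 on the vertex set. Then K (dimension 2) consists of the simplices:

  0-simplices (7): [0], [1], [2], [3], [4], [5], [6]
  1-simplices (21): [0,1], [0,2], [0,3], [0,4], [0,5], [0,6], [1,2], [1,3], [1,4], [1,5], [1,6], [2,3], [2,4], [2,5], [2,6], [3,4], [3,5], [3,6], [4,5], [4,6], [5,6]
  2-simplices (14): [0,1,2], [0,1,4], [0,2,3], [0,3,6], [0,4,5], [0,5,6], [1,2,6], [1,3,4], [1,3,5], [1,5,6], [2,3,5], [2,4,5], [2,4,6], [3,4,6]

so the chain groups are C_0 ≅ Z^7, C_1 ≅ Z^21, C_2 ≅ Z^14.

The boundary map ∂_1: C_1 → C_0 maps an edge to its endpoints' difference, ∂[p,q] = q − p. For instance
  ∂[0,3] = [3] − [0].
As a 7×21 matrix over Z this has rank 6, with invariant factors (1,1,1,1,1,1).

∂_2: C_2 → C_1 acts by ∂[p,q,r] = [q,r] − [p,r] + [p,q]. For instance
  ∂[0,1,4] = [1,4] − [0,4] + [0,1],
  ∂[0,4,5] = [4,5] − [0,5] + [0,4].
This gives a 21×14 integer matrix of rank 13; reducing to Smith normal form yields diagonal entries (1,1,1,1,1,1,1,1,1,1,1,1,1).

Reading off H_k = ker ∂_k / im ∂_{k+1}:

  H_1: rank ker ∂_1 − rank ∂_2 = (21 − 6) − 13 = 2, and the invariant factors of ∂_2 are all 1, so H_1 ≅ Z^2.

H_1 ≅ Z^2.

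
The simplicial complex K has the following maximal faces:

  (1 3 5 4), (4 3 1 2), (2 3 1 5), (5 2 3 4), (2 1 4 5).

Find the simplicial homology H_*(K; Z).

We work with the vertex ordering 1 < 2 < 3 < 4 < 5. The simplices of K, each written with vertices in increasing order, are:

  0-simplices (5): [1], [2], [3], [4], [5]
  1-simplices (10): [1,2], [1,3], [1,4], [1,5], [2,3], [2,4], [2,5], [3,4], [3,5], [4,5]
  2-simplices (10): [1,2,3], [1,2,4], [1,2,5], [1,3,4], [1,3,5], [1,4,5], [2,3,4], [2,3,5], [2,4,5], [3,4,5]
  3-simplices (5): [1,2,3,4], [1,2,3,5], [1,2,4,5], [1,3,4,5], [2,3,4,5]

Hence C_0 ≅ Z^5, C_1 ≅ Z^10, C_2 ≅ Z^10, C_3 ≅ Z^5.

The boundary map ∂_1: C_1 → C_0 is given by ∂[p,q] = [q] − [p].
The 5×10 boundary matrix has rank 4 and Smith normal form diag(1,1,1,1).

∂_2: C_2 → C_1 maps a triangle to the signed sum of its edges. For instance
  ∂[3,4,5] = [4,5] − [3,5] + [3,4],
  ∂[2,4,5] = [4,5] − [2,5] + [2,4].
This gives a 10×10 integer matrix of rank 6; reducing to Smith normal form yields diagonal entries (1,1,1,1,1,1).

Boundary ∂_3: C_3 → C_2 sends each 3-simplex σ to the alternating sum Σ_i (−1)^i (σ with its i-th vertex removed). For instance
  ∂[1,2,3,5] = [2,3,5] − [1,3,5] + [1,2,5] − [1,2,3],
  ∂[1,2,3,4] = [2,3,4] − [1,3,4] + [1,2,4] − [1,2,3].
The 10×5 boundary matrix has rank 4 and Smith normal form diag(1,1,1,1).

Reading off H_k = ker ∂_k / im ∂_{k+1}:

  H_0: rank C_0 − rank ∂_1 = 5 − 4 = 1, and the invariant factors of ∂_1 are all 1, so H_0 ≅ Z.
  H_1: rank ker ∂_1 − rank ∂_2 = (10 − 4) − 6 = 0, and the invariant factors of ∂_2 are all 1, so H_1 ≅ 0.
  H_2: rank ker ∂_2 − rank ∂_3 = (10 − 6) − 4 = 0, and the invariant factors of ∂_3 are all 1, so H_2 ≅ 0.
  H_3: rank ker ∂_3 − rank ∂_4 = (5 − 4) − 0 = 1, and there is no ∂_4, so H_3 ≅ Z.

As a check, the Euler characteristic is 5 − 10 + 10 − 5 = 0, which agrees with 1 − 0 + 0 − 1 = 0.
(K is a triangulation of the 3-sphere S^3.)

H_0 = Z,  H_1 = 0,  H_2 = 0,  H_3 = Z.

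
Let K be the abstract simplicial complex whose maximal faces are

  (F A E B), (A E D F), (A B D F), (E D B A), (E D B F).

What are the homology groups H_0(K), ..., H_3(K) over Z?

H_0 ≅ Z,  H_1 = 0,  H_2 = 0,  H_3 ≅ Z.

Order the vertices as A < B < D < E < F. Listing each simplex with vertices in this order, K has dimension 3 with simplices:

  0-simplices (5): A, B, D, E, F
  1-simplices (10): AB, AD, AE, AF, BD, BE, BF, DE, DF, EF
  2-simplices (10): ABD, ABE, ABF, ADE, ADF, AEF, BDE, BDF, BEF, DEF
  3-simplices (5): ABDE, ABDF, ABEF, ADEF, BDEF

Hence C_0 ≅ Z^5, C_1 ≅ Z^10, C_2 ≅ Z^10, C_3 ≅ Z^5.

∂_1: C_1 → C_0 sends each edge [p,q] (with p < q) to q − p.
This gives a 5×10 integer matrix of rank 4; reducing to Smith normal form yields diagonal entries (1,1,1,1).

∂_2: C_2 → C_1 sends each 2-simplex [p,q,r] to [q,r] − [p,r] + [p,q]. For instance
  ∂ABD = BD − AD + AB,
  ∂ABE = BE − AE + AB.
The 10×10 boundary matrix has rank 6 and Smith normal form diag(1,1,1,1,1,1).

∂_3: C_3 → C_2 sends each 3-simplex σ to the alternating sum Σ_i (−1)^i (σ with its i-th vertex removed). For instance
  ∂ABDE = BDE − ADE + ABE − ABD,
  ∂ADEF = DEF − AEF + ADF − ADE.
As a 10×5 matrix over Z this has rank 4, with invariant factors (1,1,1,1).

Reading off H_k = ker ∂_k / im ∂_{k+1}:

  H_0: rank C_0 − rank ∂_1 = 5 − 4 = 1, and the invariant factors of ∂_1 are all 1, so H_0 = Z.
  H_1: rank ker ∂_1 − rank ∂_2 = (10 − 4) − 6 = 0, and the invariant factors of ∂_2 are all 1, so H_1 = 0.
  H_2: rank ker ∂_2 − rank ∂_3 = (10 − 6) − 4 = 0, and the invariant factors of ∂_3 are all 1, so H_2 = 0.
  H_3: rank ker ∂_3 − rank ∂_4 = (5 − 4) − 0 = 1, and there is no ∂_4, so H_3 = Z.

As a check, the Euler characteristic is 5 − 10 + 10 − 5 = 0, which agrees with 1 − 0 + 0 − 1 = 0.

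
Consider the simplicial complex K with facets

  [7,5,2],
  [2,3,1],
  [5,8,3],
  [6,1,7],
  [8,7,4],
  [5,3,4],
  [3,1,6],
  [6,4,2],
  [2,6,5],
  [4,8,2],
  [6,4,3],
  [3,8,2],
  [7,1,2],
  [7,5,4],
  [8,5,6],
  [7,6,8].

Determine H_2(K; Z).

Take the total order 1 < 2 < 3 < 4 < 5 < 6 < 7 < 8 on the vertex set. Then K (dimension 2) consists of the simplices:

  0-simplices (8): [1], [2], [3], [4], [5], [6], [7], [8]
  1-simplices (24): (24 of them)
  2-simplices (16): [1,2,3], [1,2,7], [1,3,6], [1,6,7], [2,3,8], [2,4,6], [2,4,8], [2,5,6], [2,5,7], [3,4,5], [3,4,6], [3,5,8], [4,5,7], [4,7,8], [5,6,8], [6,7,8]

so the chain groups are C_0 ≅ Z^8, C_1 ≅ Z^24, C_2 ≅ Z^16.

∂_1: C_1 → C_0 is given by ∂[p,q] = [q] − [p]. For instance
  ∂[3,6] = [6] − [3].
The resulting 8×24 matrix has rank 7, and its Smith normal form has invariant factors (1,1,1,1,1,1,1).

Boundary ∂_2: C_2 → C_1 maps a triangle to the signed sum of its edges. For instance
  ∂[1,6,7] = [6,7] − [1,7] + [1,6],
  ∂[2,5,7] = [5,7] − [2,7] + [2,5].
The 24×16 boundary matrix has rank 15 and Smith normal form diag(1,1,1,1,1,1,1,1,1,1,1,1,1,1,1).

Now H_k = ker ∂_k / im ∂_{k+1}, so:

  H_2: rank ker ∂_2 − rank ∂_3 = (16 − 15) − 0 = 1, and there is no ∂_3, so H_2 ≅ Z.

(K is a triangulation of the torus T^2.)

H_2 ≅ Z.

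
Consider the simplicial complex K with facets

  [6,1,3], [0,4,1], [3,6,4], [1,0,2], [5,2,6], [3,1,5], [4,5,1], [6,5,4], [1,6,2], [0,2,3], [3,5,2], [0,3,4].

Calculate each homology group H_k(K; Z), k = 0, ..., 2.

H_0 ≅ Z,  H_1 ≅ Z/2,  H_2 = 0.

Fix the vertex order 0 < 1 < 2 < 3 < 4 < 5 < 6 and write every simplex with vertices in increasing order. Then dim K = 2 and the simplices of K are:

  0-simplices (7): [0], [1], [2], [3], [4], [5], [6]
  1-simplices (18): [0,1], [0,2], [0,3], [0,4], [1,2], [1,3], [1,4], [1,5], [1,6], [2,3], [2,5], [2,6], [3,4], [3,5], [3,6], [4,5], [4,6], [5,6]
  2-simplices (12): [0,1,2], [0,1,4], [0,2,3], [0,3,4], [1,2,6], [1,3,5], [1,3,6], [1,4,5], [2,3,5], [2,5,6], [3,4,6], [4,5,6]

giving chain groups C_0 ≅ Z^7, C_1 ≅ Z^18, C_2 ≅ Z^12.

∂_1: C_1 → C_0 maps an edge to its endpoints' difference, ∂[p,q] = q − p. For instance
  ∂[1,6] = [6] − [1].
The resulting 7×18 matrix has rank 6, and its Smith normal form has invariant factors (1,1,1,1,1,1).

Boundary ∂_2: C_2 → C_1 acts by ∂[p,q,r] = [q,r] − [p,r] + [p,q]. For instance
  ∂[1,4,5] = [4,5] − [1,5] + [1,4],
  ∂[1,2,6] = [2,6] − [1,6] + [1,2].
This gives a 18×12 integer matrix of rank 12; reducing to Smith normal form yields diagonal entries (1,1,1,1,1,1,1,1,1,1,1,2).

Reading off H_k = ker ∂_k / im ∂_{k+1}:

  H_0: rank C_0 − rank ∂_1 = 7 − 6 = 1, and the invariant factors of ∂_1 are all 1, so H_0 ≅ Z.
  H_1: rank ker ∂_1 − rank ∂_2 = (18 − 6) − 12 = 0, and ∂_2 has invariant factor 2 > 1, so H_1 ≅ Z/2.
  H_2: rank ker ∂_2 − rank ∂_3 = (12 − 12) − 0 = 0, and there is no ∂_3, so H_2 ≅ 0.

As a check, the Euler characteristic is 7 − 18 + 12 = 1, which agrees with 1 − 0 + 0 = 1.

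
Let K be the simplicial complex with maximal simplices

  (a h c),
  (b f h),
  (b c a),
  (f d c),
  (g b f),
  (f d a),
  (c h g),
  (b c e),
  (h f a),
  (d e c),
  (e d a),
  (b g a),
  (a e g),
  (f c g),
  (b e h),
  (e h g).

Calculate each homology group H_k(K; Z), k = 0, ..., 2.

H_0 = Z,  H_1 = Z^2,  H_2 = Z.

We work with the vertex ordering a < b < c < d < e < f < g < h. The simplices of K, each written with vertices in increasing order, are:

  0-simplices (8): a, b, c, d, e, f, g, h
  1-simplices (24): ab, ac, ad, ae, af, ag, ah, bc, be, bf, bg, bh, cd, ce, cf, cg, ch, de, df, eg, eh, fg, fh, gh
  2-simplices (16): abc, abg, ach, ade, adf, aeg, afh, bce, beh, bfg, bfh, cde, cdf, cfg, cgh, egh

giving chain groups C_0 ≅ Z^8, C_1 ≅ Z^24, C_2 ≅ Z^16.

∂_1: C_1 → C_0 is given by ∂[p,q] = [q] − [p]. For instance
  ∂eh = h − e.
The resulting 8×24 matrix has rank 7, and its Smith normal form has invariant factors (1,1,1,1,1,1,1).

Boundary ∂_2: C_2 → C_1 acts by ∂[p,q,r] = [q,r] − [p,r] + [p,q]. For instance
  ∂cgh = gh − ch + cg,
  ∂bce = ce − be + bc.
The resulting 24×16 matrix has rank 15, and its Smith normal form has invariant factors (1,1,1,1,1,1,1,1,1,1,1,1,1,1,1).

Now H_k = ker ∂_k / im ∂_{k+1}, so:

  H_0: rank C_0 − rank ∂_1 = 8 − 7 = 1, and the invariant factors of ∂_1 are all 1, so H_0 = Z.
  H_1: rank ker ∂_1 − rank ∂_2 = (24 − 7) − 15 = 2, and the invariant factors of ∂_2 are all 1, so H_1 = Z^2.
  H_2: rank ker ∂_2 − rank ∂_3 = (16 − 15) − 0 = 1, and there is no ∂_3, so H_2 = Z.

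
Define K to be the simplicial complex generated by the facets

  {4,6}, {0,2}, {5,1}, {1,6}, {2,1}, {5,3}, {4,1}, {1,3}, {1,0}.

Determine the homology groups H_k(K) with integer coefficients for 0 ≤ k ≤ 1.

H_0 ≅ Z,  H_1 ≅ Z^3.

Take the total order 0 < 1 < 2 < 3 < 4 < 5 < 6 on the vertex set. Then K (dimension 1) consists of the simplices:

  0-simplices (7): [0], [1], [2], [3], [4], [5], [6]
  1-simplices (9): [0,1], [0,2], [1,2], [1,3], [1,4], [1,5], [1,6], [3,5], [4,6]

giving chain groups C_0 ≅ Z^7, C_1 ≅ Z^9.

∂_1: C_1 → C_0 is given by ∂[p,q] = [q] − [p]. For instance
  ∂[1,5] = [5] − [1].
As a 7×9 matrix over Z this has rank 6, with invariant factors (1,1,1,1,1,1).

Now H_k = ker ∂_k / im ∂_{k+1}, so:

  H_0: rank C_0 − rank ∂_1 = 7 − 6 = 1, and the invariant factors of ∂_1 are all 1, so H_0 ≅ Z.
  H_1: rank ker ∂_1 − rank ∂_2 = (9 − 6) − 0 = 3, and there is no ∂_2, so H_1 ≅ Z^3.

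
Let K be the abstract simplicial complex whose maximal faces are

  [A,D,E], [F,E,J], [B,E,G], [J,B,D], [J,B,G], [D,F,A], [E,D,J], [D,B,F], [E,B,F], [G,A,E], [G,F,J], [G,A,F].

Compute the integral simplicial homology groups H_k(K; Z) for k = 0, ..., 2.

H_0 = Z,  H_1 = Z/2Z,  H_2 = 0.

K has 7 vertices, 18 edges, 12 triangles.
rank ∂_0 = 0, rank ∂_1 = 6 ⇒ b_0 = 7 − 0 − 6 = 1; all invariant factors of ∂_1 are 1 so no torsion. So H_0 = Z.
rank ∂_1 = 6, rank ∂_2 = 12 ⇒ b_1 = 18 − 6 − 12 = 0; ∂_2 has invariant factor(s) [2] giving torsion. So H_1 = Z/2Z.
rank ∂_2 = 12, rank ∂_3 = 0 ⇒ b_2 = 12 − 12 − 0 = 0. So H_2 = 0.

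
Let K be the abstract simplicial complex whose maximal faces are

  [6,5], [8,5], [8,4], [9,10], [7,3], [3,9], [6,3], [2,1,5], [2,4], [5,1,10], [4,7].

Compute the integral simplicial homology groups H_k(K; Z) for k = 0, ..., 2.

We work with the vertex ordering 1 < 2 < 3 < 4 < 5 < 6 < 7 < 8 < 9 < 10. The simplices of K, each written with vertices in increasing order, are:

  0-simplices (10): [1], [2], [3], [4], [5], [6], [7], [8], [9], [10]
  1-simplices (14): [1,2], [1,5], [1,10], [2,4], [2,5], [3,6], [3,7], [3,9], [4,7], [4,8], [5,6], [5,8], [5,10], [9,10]
  2-simplices (2): [1,2,5], [1,5,10]

so the chain groups are C_0 ≅ Z^10, C_1 ≅ Z^14, C_2 ≅ Z^2.

∂_1: C_1 → C_0 is given by ∂[p,q] = [q] − [p]. For instance
  ∂[5,8] = [8] − [5].
This gives a 10×14 integer matrix of rank 9; reducing to Smith normal form yields diagonal entries (1,1,1,1,1,1,1,1,1).

∂_2: C_2 → C_1 sends each 2-simplex [p,q,r] to [q,r] − [p,r] + [p,q]. For instance
  ∂[1,2,5] = [2,5] − [1,5] + [1,2],
  ∂[1,5,10] = [5,10] − [1,10] + [1,5].
This gives a 14×2 integer matrix of rank 2; reducing to Smith normal form yields diagonal entries (1,1).

Computing H_k = (kernel of ∂_k) / (image of ∂_{k+1}):

  H_0: rank C_0 − rank ∂_1 = 10 − 9 = 1, and the invariant factors of ∂_1 are all 1, so H_0 = Z.
  H_1: rank ker ∂_1 − rank ∂_2 = (14 − 9) − 2 = 3, and the invariant factors of ∂_2 are all 1, so H_1 = Z^3.
  H_2: rank ker ∂_2 − rank ∂_3 = (2 − 2) − 0 = 0, and there is no ∂_3, so H_2 = 0.

As a check, the Euler characteristic is 10 − 14 + 2 = -2, which agrees with 1 − 3 + 0 = -2.

H_0 ≅ Z,  H_1 ≅ Z^3,  H_2 = 0.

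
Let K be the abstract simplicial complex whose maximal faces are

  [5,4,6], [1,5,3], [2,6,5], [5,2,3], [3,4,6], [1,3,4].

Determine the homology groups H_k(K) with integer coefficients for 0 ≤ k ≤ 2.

H_0 ≅ Z,  H_1 ≅ Z,  H_2 = 0.

K has 6 vertices, 12 edges, 6 triangles.
rank ∂_0 = 0, rank ∂_1 = 5 ⇒ b_0 = 6 − 0 − 5 = 1; all invariant factors of ∂_1 are 1 so no torsion. So H_0 ≅ Z.
rank ∂_1 = 5, rank ∂_2 = 6 ⇒ b_1 = 12 − 5 − 6 = 1; all invariant factors of ∂_2 are 1 so no torsion. So H_1 ≅ Z.
rank ∂_2 = 6, rank ∂_3 = 0 ⇒ b_2 = 6 − 6 − 0 = 0. So H_2 ≅ 0.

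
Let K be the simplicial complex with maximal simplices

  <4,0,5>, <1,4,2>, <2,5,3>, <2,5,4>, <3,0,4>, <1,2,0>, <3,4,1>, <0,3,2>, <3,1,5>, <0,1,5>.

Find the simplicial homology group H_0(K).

Fix the vertex order 0 < 1 < 2 < 3 < 4 < 5 and write every simplex with vertices in increasing order. Then dim K = 2 and the simplices of K are:

  0-simplices (6): [0], [1], [2], [3], [4], [5]
  1-simplices (15): [0,1], [0,2], [0,3], [0,4], [0,5], [1,2], [1,3], [1,4], [1,5], [2,3], [2,4], [2,5], [3,4], [3,5], [4,5]
  2-simplices (10): [0,1,2], [0,1,5], [0,2,3], [0,3,4], [0,4,5], [1,2,4], [1,3,4], [1,3,5], [2,3,5], [2,4,5]

so the chain groups are C_0 ≅ Z^6, C_1 ≅ Z^15, C_2 ≅ Z^10.

∂_1: C_1 → C_0 sends each edge [p,q] (with p < q) to q − p. For instance
  ∂[2,3] = [3] − [2].
The resulting 6×15 matrix has rank 5, and its Smith normal form has invariant factors (1,1,1,1,1).

∂_2: C_2 → C_1 maps a triangle to the signed sum of its edges. For instance
  ∂[1,3,4] = [3,4] − [1,4] + [1,3],
  ∂[0,2,3] = [2,3] − [0,3] + [0,2].
The 15×10 boundary matrix has rank 10 and Smith normal form diag(1,1,1,1,1,1,1,1,1,2).

From H_k ≅ ker(∂_k) / im(∂_{k+1}) we obtain:

  H_0: rank C_0 − rank ∂_1 = 6 − 5 = 1, and the invariant factors of ∂_1 are all 1, so H_0 ≅ Z.

H_0 ≅ Z.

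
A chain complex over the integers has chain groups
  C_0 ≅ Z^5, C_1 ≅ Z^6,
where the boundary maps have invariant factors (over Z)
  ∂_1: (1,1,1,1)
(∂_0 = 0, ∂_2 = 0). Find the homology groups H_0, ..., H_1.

H_0: b_0 = 5 − 0 − 4 = 1; torsion from ∂_1 factors > 1: none. So H_0 ≅ Z.
H_1: b_1 = 6 − 4 − 0 = 2; torsion from ∂_2 factors > 1: none. So H_1 ≅ Z^2.

H_0 ≅ Z,  H_1 ≅ Z^2.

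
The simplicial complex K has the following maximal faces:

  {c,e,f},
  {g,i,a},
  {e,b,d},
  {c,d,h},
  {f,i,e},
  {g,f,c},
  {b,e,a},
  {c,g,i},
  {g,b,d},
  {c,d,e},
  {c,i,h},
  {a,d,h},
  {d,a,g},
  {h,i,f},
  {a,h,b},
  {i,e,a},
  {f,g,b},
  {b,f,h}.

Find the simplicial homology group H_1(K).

H_1 = Z ⊕ Z/2.

Order the vertices as a < b < c < d < e < f < g < h < i. Listing each simplex with vertices in this order, K has dimension 2 with simplices:

  0-simplices (9): a, b, c, d, e, f, g, h, i
  1-simplices (27): ab, ad, ae, ag, ah, ai, bd, be, bf, bg, bh, cd, ce, cf, cg, ch, ci, de, dg, dh, ef, ei, fg, fh, fi, gi, hi
  2-simplices (18): abe, abh, adg, adh, aei, agi, bde, bdg, bfg, bfh, cde, cdh, cef, cfg, cgi, chi, efi, fhi

Hence C_0 ≅ Z^9, C_1 ≅ Z^27, C_2 ≅ Z^18.

The boundary map ∂_1: C_1 → C_0 maps an edge to its endpoints' difference, ∂[p,q] = q − p. For instance
  ∂ai = i − a.
The resulting 9×27 matrix has rank 8, and its Smith normal form has invariant factors (1,1,1,1,1,1,1,1).

Boundary ∂_2: C_2 → C_1 acts by ∂[p,q,r] = [q,r] − [p,r] + [p,q]. For instance
  ∂abe = be − ae + ab,
  ∂bde = de − be + bd.
As a 27×18 matrix over Z this has rank 18, with invariant factors (1,1,1,1,1,1,1,1,1,1,1,1,1,1,1,1,1,2).

Now H_k = ker ∂_k / im ∂_{k+1}, so:

  H_1: rank ker ∂_1 − rank ∂_2 = (27 − 8) − 18 = 1, and ∂_2 has invariant factor 2 > 1, so H_1 = Z ⊕ Z/2.

(K is a triangulation of the Klein bottle.)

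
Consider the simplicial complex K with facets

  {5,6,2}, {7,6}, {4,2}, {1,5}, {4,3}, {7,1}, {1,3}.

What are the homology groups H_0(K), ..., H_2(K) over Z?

We work with the vertex ordering 1 < 2 < 3 < 4 < 5 < 6 < 7. The simplices of K, each written with vertices in increasing order, are:

  0-simplices (7): [1], [2], [3], [4], [5], [6], [7]
  1-simplices (9): [1,3], [1,5], [1,7], [2,4], [2,5], [2,6], [3,4], [5,6], [6,7]
  2-simplices (1): [2,5,6]

Hence C_0 ≅ Z^7, C_1 ≅ Z^9, C_2 ≅ Z^1.

Boundary ∂_1: C_1 → C_0 maps an edge to its endpoints' difference, ∂[p,q] = q − p.
This gives a 7×9 integer matrix of rank 6; reducing to Smith normal form yields diagonal entries (1,1,1,1,1,1).

The boundary map ∂_2: C_2 → C_1 maps a triangle to the signed sum of its edges. For instance
  ∂[2,5,6] = [5,6] − [2,6] + [2,5].
As a 9×1 matrix over Z this has rank 1, with invariant factors (1).

Computing H_k = (kernel of ∂_k) / (image of ∂_{k+1}):

  H_0: rank C_0 − rank ∂_1 = 7 − 6 = 1, and the invariant factors of ∂_1 are all 1, so H_0 ≅ Z.
  H_1: rank ker ∂_1 − rank ∂_2 = (9 − 6) − 1 = 2, and the invariant factors of ∂_2 are all 1, so H_1 ≅ Z^2.
  H_2: rank ker ∂_2 − rank ∂_3 = (1 − 1) − 0 = 0, and there is no ∂_3, so H_2 ≅ 0.

H_0 ≅ Z,  H_1 ≅ Z^2,  H_2 = 0.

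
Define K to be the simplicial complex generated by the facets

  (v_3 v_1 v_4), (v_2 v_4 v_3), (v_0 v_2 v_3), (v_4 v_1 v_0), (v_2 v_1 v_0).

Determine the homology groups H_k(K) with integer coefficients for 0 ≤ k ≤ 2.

Take the total order v_0 < v_1 < v_2 < v_3 < v_4 on the vertex set. Then K (dimension 2) consists of the simplices:

  0-simplices (5): [v_0], [v_1], [v_2], [v_3], [v_4]
  1-simplices (10): [v_0,v_1], [v_0,v_2], [v_0,v_3], [v_0,v_4], [v_1,v_2], [v_1,v_3], [v_1,v_4], [v_2,v_3], [v_2,v_4], [v_3,v_4]
  2-simplices (5): [v_0,v_1,v_2], [v_0,v_1,v_4], [v_0,v_2,v_3], [v_1,v_3,v_4], [v_2,v_3,v_4]

giving chain groups C_0 ≅ Z^5, C_1 ≅ Z^10, C_2 ≅ Z^5.

The boundary map ∂_1: C_1 → C_0 is given by ∂[p,q] = [q] − [p]. For instance
  ∂[v_0,v_1] = [v_1] − [v_0].
This gives a 5×10 integer matrix of rank 4; reducing to Smith normal form yields diagonal entries (1,1,1,1).

∂_2: C_2 → C_1 sends each 2-simplex [p,q,r] to [q,r] − [p,r] + [p,q]. For instance
  ∂[v_0,v_1,v_4] = [v_1,v_4] − [v_0,v_4] + [v_0,v_1],
  ∂[v_1,v_3,v_4] = [v_3,v_4] − [v_1,v_4] + [v_1,v_3].
The resulting 10×5 matrix has rank 5, and its Smith normal form has invariant factors (1,1,1,1,1).

Now H_k = ker ∂_k / im ∂_{k+1}, so:

  H_0: rank C_0 − rank ∂_1 = 5 − 4 = 1, and the invariant factors of ∂_1 are all 1, so H_0 ≅ Z.
  H_1: rank ker ∂_1 − rank ∂_2 = (10 − 4) − 5 = 1, and the invariant factors of ∂_2 are all 1, so H_1 ≅ Z.
  H_2: rank ker ∂_2 − rank ∂_3 = (5 − 5) − 0 = 0, and there is no ∂_3, so H_2 ≅ 0.

H_0 = Z,  H_1 = Z,  H_2 = 0.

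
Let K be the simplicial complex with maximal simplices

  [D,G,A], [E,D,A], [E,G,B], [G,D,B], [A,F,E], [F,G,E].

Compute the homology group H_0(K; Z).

H_0 ≅ Z.

Take the total order A < B < D < E < F < G on the vertex set. Then K (dimension 2) consists of the simplices:

  0-simplices (6): A, B, D, E, F, G
  1-simplices (12): AD, AE, AF, AG, BD, BE, BG, DE, DG, EF, EG, FG
  2-simplices (6): ADE, ADG, AEF, BDG, BEG, EFG

Hence C_0 ≅ Z^6, C_1 ≅ Z^12, C_2 ≅ Z^6.

Boundary ∂_1: C_1 → C_0 sends each edge [p,q] (with p < q) to q − p. For instance
  ∂DE = E − D.
As a 6×12 matrix over Z this has rank 5, with invariant factors (1,1,1,1,1).

∂_2: C_2 → C_1 acts by ∂[p,q,r] = [q,r] − [p,r] + [p,q]. For instance
  ∂ADG = DG − AG + AD,
  ∂ADE = DE − AE + AD.
The 12×6 boundary matrix has rank 6 and Smith normal form diag(1,1,1,1,1,1).

Now H_k = ker ∂_k / im ∂_{k+1}, so:

  H_0: rank C_0 − rank ∂_1 = 6 − 5 = 1, and the invariant factors of ∂_1 are all 1, so H_0 ≅ Z.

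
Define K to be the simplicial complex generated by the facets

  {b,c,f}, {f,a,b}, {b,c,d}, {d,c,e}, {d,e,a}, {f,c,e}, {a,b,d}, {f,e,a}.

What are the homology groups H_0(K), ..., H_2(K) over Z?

H_0 ≅ Z,  H_1 = 0,  H_2 ≅ Z.

Take the total order a < b < c < d < e < f on the vertex set. Then K (dimension 2) consists of the simplices:

  0-simplices (6): a, b, c, d, e, f
  1-simplices (12): ab, ad, ae, af, bc, bd, bf, cd, ce, cf, de, ef
  2-simplices (8): abd, abf, ade, aef, bcd, bcf, cde, cef

Hence C_0 ≅ Z^6, C_1 ≅ Z^12, C_2 ≅ Z^8.

∂_1: C_1 → C_0 sends each edge [p,q] (with p < q) to q − p.
As a 6×12 matrix over Z this has rank 5, with invariant factors (1,1,1,1,1).

∂_2: C_2 → C_1 sends each 2-simplex [p,q,r] to [q,r] − [p,r] + [p,q]. For instance
  ∂abd = bd − ad + ab,
  ∂bcd = cd − bd + bc.
As a 12×8 matrix over Z this has rank 7, with invariant factors (1,1,1,1,1,1,1).

Computing H_k = (kernel of ∂_k) / (image of ∂_{k+1}):

  H_0: rank C_0 − rank ∂_1 = 6 − 5 = 1, and the invariant factors of ∂_1 are all 1, so H_0 = Z.
  H_1: rank ker ∂_1 − rank ∂_2 = (12 − 5) − 7 = 0, and the invariant factors of ∂_2 are all 1, so H_1 = 0.
  H_2: rank ker ∂_2 − rank ∂_3 = (8 − 7) − 0 = 1, and there is no ∂_3, so H_2 = Z.

As a check, the Euler characteristic is 6 − 12 + 8 = 2, which agrees with 1 − 0 + 1 = 2.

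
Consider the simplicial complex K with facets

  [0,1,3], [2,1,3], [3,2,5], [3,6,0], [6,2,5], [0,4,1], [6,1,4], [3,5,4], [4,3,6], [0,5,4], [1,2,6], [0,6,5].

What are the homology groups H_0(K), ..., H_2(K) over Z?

H_0 = Z,  H_1 = Z/2Z,  H_2 = 0.

Take the total order 0 < 1 < 2 < 3 < 4 < 5 < 6 on the vertex set. Then K (dimension 2) consists of the simplices:

  0-simplices (7): [0], [1], [2], [3], [4], [5], [6]
  1-simplices (18): [0,1], [0,3], [0,4], [0,5], [0,6], [1,2], [1,3], [1,4], [1,6], [2,3], [2,5], [2,6], [3,4], [3,5], [3,6], [4,5], [4,6], [5,6]
  2-simplices (12): [0,1,3], [0,1,4], [0,3,6], [0,4,5], [0,5,6], [1,2,3], [1,2,6], [1,4,6], [2,3,5], [2,5,6], [3,4,5], [3,4,6]

Hence C_0 ≅ Z^7, C_1 ≅ Z^18, C_2 ≅ Z^12.

∂_1: C_1 → C_0 maps an edge to its endpoints' difference, ∂[p,q] = q − p.
This gives a 7×18 integer matrix of rank 6; reducing to Smith normal form yields diagonal entries (1,1,1,1,1,1).

Boundary ∂_2: C_2 → C_1 sends each 2-simplex [p,q,r] to [q,r] − [p,r] + [p,q]. For instance
  ∂[0,1,4] = [1,4] − [0,4] + [0,1],
  ∂[3,4,5] = [4,5] − [3,5] + [3,4].
This gives a 18×12 integer matrix of rank 12; reducing to Smith normal form yields diagonal entries (1,1,1,1,1,1,1,1,1,1,1,2).

Computing H_k = (kernel of ∂_k) / (image of ∂_{k+1}):

  H_0: rank C_0 − rank ∂_1 = 7 − 6 = 1, and the invariant factors of ∂_1 are all 1, so H_0 = Z.
  H_1: rank ker ∂_1 − rank ∂_2 = (18 − 6) − 12 = 0, and ∂_2 has invariant factor 2 > 1, so H_1 = Z/2Z.
  H_2: rank ker ∂_2 − rank ∂_3 = (12 − 12) − 0 = 0, and there is no ∂_3, so H_2 = 0.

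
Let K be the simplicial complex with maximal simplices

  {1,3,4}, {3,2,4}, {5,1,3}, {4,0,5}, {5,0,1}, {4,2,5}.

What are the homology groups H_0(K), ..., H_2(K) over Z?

H_0 = Z,  H_1 = Z,  H_2 = 0.

We work with the vertex ordering 0 < 1 < 2 < 3 < 4 < 5. The simplices of K, each written with vertices in increasing order, are:

  0-simplices (6): [0], [1], [2], [3], [4], [5]
  1-simplices (12): [0,1], [0,4], [0,5], [1,3], [1,4], [1,5], [2,3], [2,4], [2,5], [3,4], [3,5], [4,5]
  2-simplices (6): [0,1,5], [0,4,5], [1,3,4], [1,3,5], [2,3,4], [2,4,5]

so the chain groups are C_0 ≅ Z^6, C_1 ≅ Z^12, C_2 ≅ Z^6.

Boundary ∂_1: C_1 → C_0 maps an edge to its endpoints' difference, ∂[p,q] = q − p. For instance
  ∂[4,5] = [5] − [4].
This gives a 6×12 integer matrix of rank 5; reducing to Smith normal form yields diagonal entries (1,1,1,1,1).

∂_2: C_2 → C_1 maps a triangle to the signed sum of its edges. For instance
  ∂[1,3,4] = [3,4] − [1,4] + [1,3],
  ∂[2,4,5] = [4,5] − [2,5] + [2,4].
The 12×6 boundary matrix has rank 6 and Smith normal form diag(1,1,1,1,1,1).

Reading off H_k = ker ∂_k / im ∂_{k+1}:

  H_0: rank C_0 − rank ∂_1 = 6 − 5 = 1, and the invariant factors of ∂_1 are all 1, so H_0 ≅ Z.
  H_1: rank ker ∂_1 − rank ∂_2 = (12 − 5) − 6 = 1, and the invariant factors of ∂_2 are all 1, so H_1 ≅ Z.
  H_2: rank ker ∂_2 − rank ∂_3 = (6 − 6) − 0 = 0, and there is no ∂_3, so H_2 ≅ 0.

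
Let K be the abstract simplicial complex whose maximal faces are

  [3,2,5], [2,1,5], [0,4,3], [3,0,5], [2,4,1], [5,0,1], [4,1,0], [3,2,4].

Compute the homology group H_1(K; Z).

H_1 = 0.

K has 6 vertices, 12 edges, 8 triangles.
rank ∂_1 = 5, rank ∂_2 = 7 ⇒ b_1 = 12 − 5 − 7 = 0; all invariant factors of ∂_2 are 1 so no torsion. So H_1 = 0.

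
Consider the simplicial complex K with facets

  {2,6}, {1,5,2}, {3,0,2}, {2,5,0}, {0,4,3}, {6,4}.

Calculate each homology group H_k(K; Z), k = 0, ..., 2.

Take the total order 0 < 1 < 2 < 3 < 4 < 5 < 6 on the vertex set. Then K (dimension 2) consists of the simplices:

  0-simplices (7): [0], [1], [2], [3], [4], [5], [6]
  1-simplices (11): [0,2], [0,3], [0,4], [0,5], [1,2], [1,5], [2,3], [2,5], [2,6], [3,4], [4,6]
  2-simplices (4): [0,2,3], [0,2,5], [0,3,4], [1,2,5]

giving chain groups C_0 ≅ Z^7, C_1 ≅ Z^11, C_2 ≅ Z^4.

∂_1: C_1 → C_0 is given by ∂[p,q] = [q] − [p]. For instance
  ∂[4,6] = [6] − [4].
The resulting 7×11 matrix has rank 6, and its Smith normal form has invariant factors (1,1,1,1,1,1).

Boundary ∂_2: C_2 → C_1 maps a triangle to the signed sum of its edges. For instance
  ∂[1,2,5] = [2,5] − [1,5] + [1,2],
  ∂[0,3,4] = [3,4] − [0,4] + [0,3].
The resulting 11×4 matrix has rank 4, and its Smith normal form has invariant factors (1,1,1,1).

Reading off H_k = ker ∂_k / im ∂_{k+1}:

  H_0: rank C_0 − rank ∂_1 = 7 − 6 = 1, and the invariant factors of ∂_1 are all 1, so H_0 = Z.
  H_1: rank ker ∂_1 − rank ∂_2 = (11 − 6) − 4 = 1, and the invariant factors of ∂_2 are all 1, so H_1 = Z.
  H_2: rank ker ∂_2 − rank ∂_3 = (4 − 4) − 0 = 0, and there is no ∂_3, so H_2 = 0.

As a check, the Euler characteristic is 7 − 11 + 4 = 0, which agrees with 1 − 1 + 0 = 0.

H_0 = Z,  H_1 = Z,  H_2 = 0.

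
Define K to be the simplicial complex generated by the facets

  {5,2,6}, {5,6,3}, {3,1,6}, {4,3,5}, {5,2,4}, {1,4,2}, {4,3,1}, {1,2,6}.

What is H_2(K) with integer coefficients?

Take the total order 1 < 2 < 3 < 4 < 5 < 6 on the vertex set. Then K (dimension 2) consists of the simplices:

  0-simplices (6): [1], [2], [3], [4], [5], [6]
  1-simplices (12): [1,2], [1,3], [1,4], [1,6], [2,4], [2,5], [2,6], [3,4], [3,5], [3,6], [4,5], [5,6]
  2-simplices (8): [1,2,4], [1,2,6], [1,3,4], [1,3,6], [2,4,5], [2,5,6], [3,4,5], [3,5,6]

so the chain groups are C_0 ≅ Z^6, C_1 ≅ Z^12, C_2 ≅ Z^8.

Boundary ∂_1: C_1 → C_0 is given by ∂[p,q] = [q] − [p].
The 6×12 boundary matrix has rank 5 and Smith normal form diag(1,1,1,1,1).

Boundary ∂_2: C_2 → C_1 acts by ∂[p,q,r] = [q,r] − [p,r] + [p,q]. For instance
  ∂[1,2,4] = [2,4] − [1,4] + [1,2],
  ∂[1,3,6] = [3,6] − [1,6] + [1,3].
As a 12×8 matrix over Z this has rank 7, with invariant factors (1,1,1,1,1,1,1).

Computing H_k = (kernel of ∂_k) / (image of ∂_{k+1}):

  H_2: rank ker ∂_2 − rank ∂_3 = (8 − 7) − 0 = 1, and there is no ∂_3, so H_2 = Z.

(K is a triangulation of the 2-sphere S^2.)

H_2 = Z.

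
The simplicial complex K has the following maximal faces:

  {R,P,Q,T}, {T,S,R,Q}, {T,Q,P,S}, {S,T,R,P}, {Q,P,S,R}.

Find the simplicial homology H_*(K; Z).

H_0 ≅ Z,  H_1 = 0,  H_2 = 0,  H_3 ≅ Z.

Order the vertices as P < Q < R < S < T. Listing each simplex with vertices in this order, K has dimension 3 with simplices:

  0-simplices (5): P, Q, R, S, T
  1-simplices (10): PQ, PR, PS, PT, QR, QS, QT, RS, RT, ST
  2-simplices (10): PQR, PQS, PQT, PRS, PRT, PST, QRS, QRT, QST, RST
  3-simplices (5): PQRS, PQRT, PQST, PRST, QRST

giving chain groups C_0 ≅ Z^5, C_1 ≅ Z^10, C_2 ≅ Z^10, C_3 ≅ Z^5.

Boundary ∂_1: C_1 → C_0 is given by ∂[p,q] = [q] − [p]. For instance
  ∂RS = S − R.
As a 5×10 matrix over Z this has rank 4, with invariant factors (1,1,1,1).

The boundary map ∂_2: C_2 → C_1 maps a triangle to the signed sum of its edges. For instance
  ∂QRT = RT − QT + QR,
  ∂PRS = RS − PS + PR.
This gives a 10×10 integer matrix of rank 6; reducing to Smith normal form yields diagonal entries (1,1,1,1,1,1).

The boundary map ∂_3: C_3 → C_2 sends each 3-simplex σ to the alternating sum Σ_i (−1)^i (σ with its i-th vertex removed). For instance
  ∂QRST = RST − QST + QRT − QRS,
  ∂PQRS = QRS − PRS + PQS − PQR.
This gives a 10×5 integer matrix of rank 4; reducing to Smith normal form yields diagonal entries (1,1,1,1).

Reading off H_k = ker ∂_k / im ∂_{k+1}:

  H_0: rank C_0 − rank ∂_1 = 5 − 4 = 1, and the invariant factors of ∂_1 are all 1, so H_0 ≅ Z.
  H_1: rank ker ∂_1 − rank ∂_2 = (10 − 4) − 6 = 0, and the invariant factors of ∂_2 are all 1, so H_1 ≅ 0.
  H_2: rank ker ∂_2 − rank ∂_3 = (10 − 6) − 4 = 0, and the invariant factors of ∂_3 are all 1, so H_2 ≅ 0.
  H_3: rank ker ∂_3 − rank ∂_4 = (5 − 4) − 0 = 1, and there is no ∂_4, so H_3 ≅ Z.

As a check, the Euler characteristic is 5 − 10 + 10 − 5 = 0, which agrees with 1 − 0 + 0 − 1 = 0.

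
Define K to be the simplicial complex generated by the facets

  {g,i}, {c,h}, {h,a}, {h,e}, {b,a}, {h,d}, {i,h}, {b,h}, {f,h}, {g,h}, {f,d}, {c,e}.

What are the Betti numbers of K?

b_0 = 1, b_1 = 4.

K has 9 vertices, 12 edges.
rank ∂_0 = 0, rank ∂_1 = 8 ⇒ b_0 = 9 − 0 − 8 = 1; all invariant factors of ∂_1 are 1 so no torsion. So H_0 ≅ Z.
rank ∂_1 = 8, rank ∂_2 = 0 ⇒ b_1 = 12 − 8 − 0 = 4. So H_1 ≅ Z^4.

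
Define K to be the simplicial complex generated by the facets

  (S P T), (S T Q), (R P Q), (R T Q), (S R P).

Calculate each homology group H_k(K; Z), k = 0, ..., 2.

K has 5 vertices, 10 edges, 5 triangles.
rank ∂_0 = 0, rank ∂_1 = 4 ⇒ b_0 = 5 − 0 − 4 = 1; all invariant factors of ∂_1 are 1 so no torsion. So H_0 = Z.
rank ∂_1 = 4, rank ∂_2 = 5 ⇒ b_1 = 10 − 4 − 5 = 1; all invariant factors of ∂_2 are 1 so no torsion. So H_1 = Z.
rank ∂_2 = 5, rank ∂_3 = 0 ⇒ b_2 = 5 − 5 − 0 = 0. So H_2 = 0.

H_0 = Z,  H_1 = Z,  H_2 = 0.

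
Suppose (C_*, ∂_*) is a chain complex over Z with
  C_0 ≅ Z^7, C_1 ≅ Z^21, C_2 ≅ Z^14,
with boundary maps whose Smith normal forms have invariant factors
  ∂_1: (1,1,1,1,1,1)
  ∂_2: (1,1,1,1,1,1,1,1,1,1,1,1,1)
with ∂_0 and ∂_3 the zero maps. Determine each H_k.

H_0: b_0 = 7 − 0 − 6 = 1; torsion from ∂_1 factors > 1: none. So H_0 ≅ Z.
H_1: b_1 = 21 − 6 − 13 = 2; torsion from ∂_2 factors > 1: none. So H_1 ≅ Z^2.
H_2: b_2 = 14 − 13 − 0 = 1; torsion from ∂_3 factors > 1: none. So H_2 ≅ Z.

H_0 ≅ Z,  H_1 ≅ Z^2,  H_2 ≅ Z.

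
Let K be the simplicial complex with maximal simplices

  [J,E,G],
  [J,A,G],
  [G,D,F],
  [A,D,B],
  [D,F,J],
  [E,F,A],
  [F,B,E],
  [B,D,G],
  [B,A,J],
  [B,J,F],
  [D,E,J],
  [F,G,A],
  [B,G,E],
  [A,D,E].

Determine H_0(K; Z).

We work with the vertex ordering A < B < D < E < F < G < J. The simplices of K, each written with vertices in increasing order, are:

  0-simplices (7): A, B, D, E, F, G, J
  1-simplices (21): AB, AD, AE, AF, AG, AJ, BD, BE, BF, BG, BJ, DE, DF, DG, DJ, EF, EG, EJ, FG, FJ, GJ
  2-simplices (14): ABD, ABJ, ADE, AEF, AFG, AGJ, BDG, BEF, BEG, BFJ, DEJ, DFG, DFJ, EGJ

so the chain groups are C_0 ≅ Z^7, C_1 ≅ Z^21, C_2 ≅ Z^14.

The boundary map ∂_1: C_1 → C_0 sends each edge [p,q] (with p < q) to q − p.
As a 7×21 matrix over Z this has rank 6, with invariant factors (1,1,1,1,1,1).

Boundary ∂_2: C_2 → C_1 sends each 2-simplex [p,q,r] to [q,r] − [p,r] + [p,q]. For instance
  ∂DFJ = FJ − DJ + DF,
  ∂ABD = BD − AD + AB.
The resulting 21×14 matrix has rank 13, and its Smith normal form has invariant factors (1,1,1,1,1,1,1,1,1,1,1,1,1).

Reading off H_k = ker ∂_k / im ∂_{k+1}:

  H_0: rank C_0 − rank ∂_1 = 7 − 6 = 1, and the invariant factors of ∂_1 are all 1, so H_0 = Z.

H_0 ≅ Z.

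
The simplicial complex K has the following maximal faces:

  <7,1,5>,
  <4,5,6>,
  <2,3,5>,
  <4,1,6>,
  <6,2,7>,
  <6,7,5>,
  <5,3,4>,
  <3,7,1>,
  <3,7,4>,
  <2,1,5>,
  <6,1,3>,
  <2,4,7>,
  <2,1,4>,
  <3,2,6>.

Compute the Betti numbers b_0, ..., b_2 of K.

Order the vertices as 1 < 2 < 3 < 4 < 5 < 6 < 7. Listing each simplex with vertices in this order, K has dimension 2 with simplices:

  0-simplices (7): [1], [2], [3], [4], [5], [6], [7]
  1-simplices (21): [1,2], [1,3], [1,4], [1,5], [1,6], [1,7], [2,3], [2,4], [2,5], [2,6], [2,7], [3,4], [3,5], [3,6], [3,7], [4,5], [4,6], [4,7], [5,6], [5,7], [6,7]
  2-simplices (14): [1,2,4], [1,2,5], [1,3,6], [1,3,7], [1,4,6], [1,5,7], [2,3,5], [2,3,6], [2,4,7], [2,6,7], [3,4,5], [3,4,7], [4,5,6], [5,6,7]

giving chain groups C_0 ≅ Z^7, C_1 ≅ Z^21, C_2 ≅ Z^14.

Boundary ∂_1: C_1 → C_0 maps an edge to its endpoints' difference, ∂[p,q] = q − p.
As a 7×21 matrix over Z this has rank 6, with invariant factors (1,1,1,1,1,1).

Boundary ∂_2: C_2 → C_1 acts by ∂[p,q,r] = [q,r] − [p,r] + [p,q]. For instance
  ∂[1,2,5] = [2,5] − [1,5] + [1,2],
  ∂[2,4,7] = [4,7] − [2,7] + [2,4].
This gives a 21×14 integer matrix of rank 13; reducing to Smith normal form yields diagonal entries (1,1,1,1,1,1,1,1,1,1,1,1,1).

Computing H_k = (kernel of ∂_k) / (image of ∂_{k+1}):

  H_0: rank C_0 − rank ∂_1 = 7 − 6 = 1, and the invariant factors of ∂_1 are all 1, so H_0 ≅ Z.
  H_1: rank ker ∂_1 − rank ∂_2 = (21 − 6) − 13 = 2, and the invariant factors of ∂_2 are all 1, so H_1 ≅ Z^2.
  H_2: rank ker ∂_2 − rank ∂_3 = (14 − 13) − 0 = 1, and there is no ∂_3, so H_2 ≅ Z.

Hence the Betti numbers are b_0 = 1, b_1 = 2, b_2 = 1.

b_0 = 1, b_1 = 2, b_2 = 1.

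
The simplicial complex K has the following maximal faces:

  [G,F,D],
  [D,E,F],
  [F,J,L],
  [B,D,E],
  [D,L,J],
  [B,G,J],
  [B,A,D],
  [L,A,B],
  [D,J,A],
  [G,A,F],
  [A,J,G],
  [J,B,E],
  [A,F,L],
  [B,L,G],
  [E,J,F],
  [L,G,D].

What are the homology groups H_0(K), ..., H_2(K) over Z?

H_0 = Z,  H_1 = Z^2,  H_2 = Z.

Take the total order A < B < D < E < F < G < J < L on the vertex set. Then K (dimension 2) consists of the simplices:

  0-simplices (8): A, B, D, E, F, G, J, L
  1-simplices (24): AB, AD, AF, AG, AJ, AL, BD, BE, BG, BJ, BL, DE, DF, DG, DJ, DL, EF, EJ, FG, FJ, FL, GJ, GL, JL
  2-simplices (16): ABD, ABL, ADJ, AFG, AFL, AGJ, BDE, BEJ, BGJ, BGL, DEF, DFG, DGL, DJL, EFJ, FJL

so the chain groups are C_0 ≅ Z^8, C_1 ≅ Z^24, C_2 ≅ Z^16.

The boundary map ∂_1: C_1 → C_0 is given by ∂[p,q] = [q] − [p]. For instance
  ∂AF = F − A.
The 8×24 boundary matrix has rank 7 and Smith normal form diag(1,1,1,1,1,1,1).

The boundary map ∂_2: C_2 → C_1 maps a triangle to the signed sum of its edges. For instance
  ∂FJL = JL − FL + FJ,
  ∂BGJ = GJ − BJ + BG.
This gives a 24×16 integer matrix of rank 15; reducing to Smith normal form yields diagonal entries (1,1,1,1,1,1,1,1,1,1,1,1,1,1,1).

Reading off H_k = ker ∂_k / im ∂_{k+1}:

  H_0: rank C_0 − rank ∂_1 = 8 − 7 = 1, and the invariant factors of ∂_1 are all 1, so H_0 ≅ Z.
  H_1: rank ker ∂_1 − rank ∂_2 = (24 − 7) − 15 = 2, and the invariant factors of ∂_2 are all 1, so H_1 ≅ Z^2.
  H_2: rank ker ∂_2 − rank ∂_3 = (16 − 15) − 0 = 1, and there is no ∂_3, so H_2 ≅ Z.

(K is a triangulation of the torus T^2.)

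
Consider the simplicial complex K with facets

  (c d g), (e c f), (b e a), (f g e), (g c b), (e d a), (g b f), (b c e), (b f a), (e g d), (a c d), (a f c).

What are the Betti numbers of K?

Take the total order a < b < c < d < e < f < g on the vertex set. Then K (dimension 2) consists of the simplices:

  0-simplices (7): a, b, c, d, e, f, g
  1-simplices (18): ab, ac, ad, ae, af, bc, be, bf, bg, cd, ce, cf, cg, de, dg, ef, eg, fg
  2-simplices (12): abe, abf, acd, acf, ade, bce, bcg, bfg, cdg, cef, deg, efg

so the chain groups are C_0 ≅ Z^7, C_1 ≅ Z^18, C_2 ≅ Z^12.

The boundary map ∂_1: C_1 → C_0 is given by ∂[p,q] = [q] − [p]. For instance
  ∂bg = g − b.
This gives a 7×18 integer matrix of rank 6; reducing to Smith normal form yields diagonal entries (1,1,1,1,1,1).

Boundary ∂_2: C_2 → C_1 maps a triangle to the signed sum of its edges. For instance
  ∂deg = eg − dg + de,
  ∂cef = ef − cf + ce.
As a 18×12 matrix over Z this has rank 12, with invariant factors (1,1,1,1,1,1,1,1,1,1,1,2).

From H_k ≅ ker(∂_k) / im(∂_{k+1}) we obtain:

  H_0: rank C_0 − rank ∂_1 = 7 − 6 = 1, and the invariant factors of ∂_1 are all 1, so H_0 ≅ Z.
  H_1: rank ker ∂_1 − rank ∂_2 = (18 − 6) − 12 = 0, and ∂_2 has invariant factor 2 > 1, so H_1 ≅ Z/2.
  H_2: rank ker ∂_2 − rank ∂_3 = (12 − 12) − 0 = 0, and there is no ∂_3, so H_2 ≅ 0.

Hence the Betti numbers are b_0 = 1, b_1 = 0, b_2 = 0.

b_0 = 1, b_1 = 0, b_2 = 0.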